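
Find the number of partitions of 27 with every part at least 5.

42

There are too many to list fully; the first 12 (by largest part) are:
27
22+5
21+6
20+7
19+8
18+9
17+10
17+5+5
16+11
16+6+5
15+12
15+7+5
…and 30 more, for 42 total.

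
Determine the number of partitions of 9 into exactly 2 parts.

Enumerating:
8, 1
7, 2
6, 3
5, 4
That's 4 in total.

4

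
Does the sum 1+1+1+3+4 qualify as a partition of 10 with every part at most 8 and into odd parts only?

No

The parts sum to 10, and the condition 'every summand is odd' is violated.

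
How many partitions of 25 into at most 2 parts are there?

13

The partitions of 25 that satisfy the conditions:
25
24, 1
23, 2
22, 3
21, 4
20, 5
19, 6
18, 7
17, 8
16, 9
15, 10
14, 11
13, 12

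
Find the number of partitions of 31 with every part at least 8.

Enumerating:
31
23, 8
22, 9
21, 10
20, 11
19, 12
18, 13
17, 14
16, 15
15, 8, 8
14, 9, 8
13, 10, 8
13, 9, 9
12, 11, 8
12, 10, 9
11, 11, 9
11, 10, 10
Counting gives 17.

17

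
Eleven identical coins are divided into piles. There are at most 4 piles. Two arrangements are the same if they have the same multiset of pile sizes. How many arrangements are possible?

27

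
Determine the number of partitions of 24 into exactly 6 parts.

Systematic enumeration (by largest part, then next-largest, …) yields 199.

199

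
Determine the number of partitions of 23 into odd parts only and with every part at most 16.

96

A full systematic count gives 96.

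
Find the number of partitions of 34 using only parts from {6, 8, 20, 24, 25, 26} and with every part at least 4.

3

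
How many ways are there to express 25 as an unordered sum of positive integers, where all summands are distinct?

Direct enumeration gives 142 partitions.

142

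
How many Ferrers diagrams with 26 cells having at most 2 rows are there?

Enumerating:
26
1+25
2+24
3+23
4+22
5+21
6+20
7+19
8+18
9+17
10+16
11+15
12+14
13+13
That's 14 in total.

14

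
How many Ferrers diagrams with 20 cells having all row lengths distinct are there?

There are too many to list fully; the first 12 (by largest part) are:
20
19,1
18,2
17,3
17,2,1
16,4
16,3,1
15,5
15,4,1
15,3,2
14,6
14,5,1
…and 52 more, for 64 total.

64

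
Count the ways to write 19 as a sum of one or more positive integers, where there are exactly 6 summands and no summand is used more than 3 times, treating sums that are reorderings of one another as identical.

There are too many to list fully; the first 12 (by largest part) are:
1,1,1,2,2,12
1,1,1,2,3,11
1,1,2,2,2,11
1,1,1,2,4,10
1,1,1,3,3,10
1,1,2,2,3,10
1,1,1,2,5,9
1,1,1,3,4,9
1,1,2,2,4,9
1,1,2,3,3,9
1,2,2,2,3,9
1,1,1,2,6,8
…and 43 more, for 55 total.

55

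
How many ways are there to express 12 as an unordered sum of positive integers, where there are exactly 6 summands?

11

The partitions of 12 that satisfy the conditions:
7, 1, 1, 1, 1, 1
6, 2, 1, 1, 1, 1
5, 3, 1, 1, 1, 1
5, 2, 2, 1, 1, 1
4, 4, 1, 1, 1, 1
4, 3, 2, 1, 1, 1
4, 2, 2, 2, 1, 1
3, 3, 3, 1, 1, 1
3, 3, 2, 2, 1, 1
3, 2, 2, 2, 2, 1
2, 2, 2, 2, 2, 2
Counting gives 11.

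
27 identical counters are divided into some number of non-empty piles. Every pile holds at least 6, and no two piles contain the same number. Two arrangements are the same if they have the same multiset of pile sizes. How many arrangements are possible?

Listing the qualifying partitions of 27:
27
21,6
20,7
19,8
18,9
17,10
16,11
15,12
14,13
14,7,6
13,8,6
12,9,6
12,8,7
11,10,6
11,9,7
10,9,8

16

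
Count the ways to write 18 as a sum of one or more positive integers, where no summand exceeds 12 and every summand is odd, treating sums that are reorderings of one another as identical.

40

There are too many to list fully; the first 12 (by largest part) are:
11,7
11,5,1,1
11,3,3,1
11,3,1,1,1,1
11,1,1,1,1,1,1,1
9,9
9,7,1,1
9,5,3,1
9,5,1,1,1,1
9,3,3,3
9,3,3,1,1,1
9,3,1,1,1,1,1,1
…and 28 more, for 40 total.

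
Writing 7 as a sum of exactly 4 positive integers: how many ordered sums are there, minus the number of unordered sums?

17

Compositions: C(6,3) = 20.
Unordered (partitions into 4 parts): 3.
Difference: 20 − 3 = 17.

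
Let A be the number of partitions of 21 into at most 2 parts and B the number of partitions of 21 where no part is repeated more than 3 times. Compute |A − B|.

384

Partitions of 21 into at most 2 parts: 11.
Partitions of 21 where no part is repeated more than 3 times: 395.
|11 − 395| = 384.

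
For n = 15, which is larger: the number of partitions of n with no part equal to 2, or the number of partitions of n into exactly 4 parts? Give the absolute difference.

Partitions of 15 with no part equal to 2: 75.
Partitions of 15 into exactly 4 parts: 27.
|75 − 27| = 48.

48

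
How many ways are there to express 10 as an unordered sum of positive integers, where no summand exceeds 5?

There are too many to list fully; the first 12 (by largest part) are:
5 + 5
1 + 4 + 5
2 + 3 + 5
1 + 1 + 3 + 5
1 + 2 + 2 + 5
1 + 1 + 1 + 2 + 5
1 + 1 + 1 + 1 + 1 + 5
2 + 4 + 4
1 + 1 + 4 + 4
3 + 3 + 4
1 + 2 + 3 + 4
1 + 1 + 1 + 3 + 4
…and 18 more, for 30 total.

30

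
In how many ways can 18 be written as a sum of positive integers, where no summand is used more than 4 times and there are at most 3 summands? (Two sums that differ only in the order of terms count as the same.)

There are too many to list fully; the first 12 (by largest part) are:
18
17, 1
16, 2
16, 1, 1
15, 3
15, 2, 1
14, 4
14, 3, 1
14, 2, 2
13, 5
13, 4, 1
13, 3, 2
…and 25 more, for 37 total.

37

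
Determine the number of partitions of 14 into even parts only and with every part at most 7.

They are:
6+6+2
6+4+4
6+4+2+2
6+2+2+2+2
4+4+4+2
4+4+2+2+2
4+2+2+2+2+2
2+2+2+2+2+2+2
Counting gives 8.

8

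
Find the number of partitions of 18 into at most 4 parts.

84

Counting exhaustively, 84 partitions satisfy the conditions.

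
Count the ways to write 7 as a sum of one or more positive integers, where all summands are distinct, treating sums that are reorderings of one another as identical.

Enumerating:
7
6,1
5,2
4,3
4,2,1

5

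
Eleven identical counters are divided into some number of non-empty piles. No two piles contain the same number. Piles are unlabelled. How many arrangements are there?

Listing the qualifying partitions of 11:
11
10 + 1
9 + 2
8 + 3
8 + 2 + 1
7 + 4
7 + 3 + 1
6 + 5
6 + 4 + 1
6 + 3 + 2
5 + 4 + 2
5 + 3 + 2 + 1
That's 12 in total.

12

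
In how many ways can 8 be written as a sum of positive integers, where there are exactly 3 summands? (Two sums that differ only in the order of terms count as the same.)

5

Enumerating:
1 + 1 + 6
1 + 2 + 5
1 + 3 + 4
2 + 2 + 4
2 + 3 + 3
Counting gives 5.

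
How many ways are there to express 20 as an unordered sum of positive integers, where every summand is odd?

64

There are too many to list fully; the first 12 (by largest part) are:
1,19
3,17
1,1,1,17
5,15
1,1,3,15
1,1,1,1,1,15
7,13
1,1,5,13
1,3,3,13
1,1,1,1,3,13
1,1,1,1,1,1,1,13
9,11
…and 52 more, for 64 total.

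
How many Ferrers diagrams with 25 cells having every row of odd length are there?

A full systematic count gives 142.

142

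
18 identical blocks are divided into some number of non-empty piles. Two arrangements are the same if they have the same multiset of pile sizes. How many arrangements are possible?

A full systematic count gives 385.

385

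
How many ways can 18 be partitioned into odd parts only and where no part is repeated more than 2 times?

14

The partitions of 18 that satisfy the conditions:
1 + 17
3 + 15
5 + 13
1 + 1 + 3 + 13
7 + 11
1 + 1 + 5 + 11
1 + 3 + 3 + 11
9 + 9
1 + 1 + 7 + 9
1 + 3 + 5 + 9
1 + 3 + 7 + 7
1 + 5 + 5 + 7
3 + 3 + 5 + 7
1 + 1 + 3 + 3 + 5 + 5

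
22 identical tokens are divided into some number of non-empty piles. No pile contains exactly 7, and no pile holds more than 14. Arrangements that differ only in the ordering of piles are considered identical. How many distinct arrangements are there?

782

Counting exhaustively, 782 partitions satisfy the conditions.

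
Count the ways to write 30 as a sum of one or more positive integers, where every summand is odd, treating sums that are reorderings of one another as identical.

296

Counting exhaustively, 296 partitions satisfy the conditions.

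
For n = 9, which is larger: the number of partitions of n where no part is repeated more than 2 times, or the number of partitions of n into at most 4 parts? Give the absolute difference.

2

Partitions of 9 where no part is repeated more than 2 times: 16.
Partitions of 9 into at most 4 parts: 18.
|16 − 18| = 2.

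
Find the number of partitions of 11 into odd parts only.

The partitions of 11 that satisfy the conditions:
11
9,1,1
7,3,1
7,1,1,1,1
5,5,1
5,3,3
5,3,1,1,1
5,1,1,1,1,1,1
3,3,3,1,1
3,3,1,1,1,1,1
3,1,1,1,1,1,1,1,1
1,1,1,1,1,1,1,1,1,1,1

12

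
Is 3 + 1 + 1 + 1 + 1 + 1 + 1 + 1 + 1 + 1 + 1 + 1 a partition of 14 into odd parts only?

Yes

The parts sum to 14, and the condition 'every summand is odd' holds.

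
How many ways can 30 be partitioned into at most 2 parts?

Listing the qualifying partitions of 30:
30
29, 1
28, 2
27, 3
26, 4
25, 5
24, 6
23, 7
22, 8
21, 9
20, 10
19, 11
18, 12
17, 13
16, 14
15, 15

16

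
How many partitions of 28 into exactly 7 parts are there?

436

Systematic enumeration (by largest part, then next-largest, …) yields 436.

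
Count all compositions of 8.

There are 7 gaps and each independently is a cut or not, giving 2^7 = 128.

128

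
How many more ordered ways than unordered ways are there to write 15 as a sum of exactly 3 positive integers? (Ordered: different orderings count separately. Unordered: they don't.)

Compositions: C(14,2) = 91.
Partitions of 15 into exactly 3 parts: 19.
Difference: 91 − 19 = 72.

72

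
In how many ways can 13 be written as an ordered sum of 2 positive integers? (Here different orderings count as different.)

Place 1 bars in the 12 internal gaps of a row of 13 dots: C(12,1) = 12.

12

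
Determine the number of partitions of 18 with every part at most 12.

A full systematic count gives 366.

366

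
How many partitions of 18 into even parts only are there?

30

A partial list (first 12 by largest part):
18
16+2
14+4
14+2+2
12+6
12+4+2
12+2+2+2
10+8
10+6+2
10+4+4
10+4+2+2
10+2+2+2+2
…and 18 more, for 30 total.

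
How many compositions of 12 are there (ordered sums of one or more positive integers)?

The number of compositions of n is 2^(n−1); here 2^11 = 2048.

2048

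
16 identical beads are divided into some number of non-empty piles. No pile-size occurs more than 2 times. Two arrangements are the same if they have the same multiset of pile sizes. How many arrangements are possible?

A full systematic count gives 89.

89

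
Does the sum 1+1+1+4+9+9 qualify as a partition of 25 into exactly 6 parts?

Yes

The parts sum to 25, and the condition 'there are exactly 6 summands' holds.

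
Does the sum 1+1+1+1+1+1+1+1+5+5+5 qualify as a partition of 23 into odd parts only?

Yes

The parts sum to 23, and the condition 'every summand is odd' holds.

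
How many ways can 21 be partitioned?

Enumerating by decreasing first part gives 792 partitions in all.

792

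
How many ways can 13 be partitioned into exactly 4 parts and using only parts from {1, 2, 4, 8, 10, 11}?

3

Enumerating:
1,1,1,10
1,2,2,8
1,4,4,4
Counting gives 3.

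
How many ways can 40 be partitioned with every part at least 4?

688

Counting exhaustively, 688 partitions satisfy the conditions.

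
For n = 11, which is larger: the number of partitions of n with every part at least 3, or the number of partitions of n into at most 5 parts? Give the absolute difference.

31

Partitions of 11 with every part at least 3: 6.
Partitions of 11 into at most 5 parts: 37.
|6 − 37| = 31.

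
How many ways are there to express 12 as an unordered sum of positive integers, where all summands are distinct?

15

Enumerating:
12
11 + 1
10 + 2
9 + 3
9 + 2 + 1
8 + 4
8 + 3 + 1
7 + 5
7 + 4 + 1
7 + 3 + 2
6 + 5 + 1
6 + 4 + 2
6 + 3 + 2 + 1
5 + 4 + 3
5 + 4 + 2 + 1
Counting gives 15.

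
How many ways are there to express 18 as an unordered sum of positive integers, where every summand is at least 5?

Enumerating:
18
13 + 5
12 + 6
11 + 7
10 + 8
9 + 9
8 + 5 + 5
7 + 6 + 5
6 + 6 + 6

9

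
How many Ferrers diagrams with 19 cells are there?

A full systematic count gives 490.

490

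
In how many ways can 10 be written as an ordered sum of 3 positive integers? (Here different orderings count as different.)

36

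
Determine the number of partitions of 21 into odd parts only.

76

A full systematic count gives 76.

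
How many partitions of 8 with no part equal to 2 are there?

11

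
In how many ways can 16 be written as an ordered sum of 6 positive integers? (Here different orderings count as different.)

3003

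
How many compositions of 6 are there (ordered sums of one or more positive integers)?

32

There are 5 gaps and each independently is a cut or not, giving 2^5 = 32.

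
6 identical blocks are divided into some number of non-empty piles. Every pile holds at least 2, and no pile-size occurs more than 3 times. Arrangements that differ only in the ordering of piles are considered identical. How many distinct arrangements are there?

4

The partitions of 6 that satisfy the conditions:
6
4, 2
3, 3
2, 2, 2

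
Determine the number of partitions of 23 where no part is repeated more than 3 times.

Direct enumeration gives 592 partitions.

592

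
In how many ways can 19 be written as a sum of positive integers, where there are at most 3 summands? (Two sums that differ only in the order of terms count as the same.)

There are too many to list fully; the first 12 (by largest part) are:
19
18+1
17+2
17+1+1
16+3
16+2+1
15+4
15+3+1
15+2+2
14+5
14+4+1
14+3+2
…and 28 more, for 40 total.

40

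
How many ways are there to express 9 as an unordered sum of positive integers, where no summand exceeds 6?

A partial list (first 12 by largest part):
3 + 6
1 + 2 + 6
1 + 1 + 1 + 6
4 + 5
1 + 3 + 5
2 + 2 + 5
1 + 1 + 2 + 5
1 + 1 + 1 + 1 + 5
1 + 4 + 4
2 + 3 + 4
1 + 1 + 3 + 4
1 + 2 + 2 + 4
…and 14 more, for 26 total.

26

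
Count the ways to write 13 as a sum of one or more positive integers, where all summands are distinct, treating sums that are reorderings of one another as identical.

Enumerating:
13
12,1
11,2
10,3
10,2,1
9,4
9,3,1
8,5
8,4,1
8,3,2
7,6
7,5,1
7,4,2
7,3,2,1
6,5,2
6,4,3
6,4,2,1
5,4,3,1

18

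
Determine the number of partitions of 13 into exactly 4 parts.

The partitions of 13 that satisfy the conditions:
10,1,1,1
9,2,1,1
8,3,1,1
8,2,2,1
7,4,1,1
7,3,2,1
7,2,2,2
6,5,1,1
6,4,2,1
6,3,3,1
6,3,2,2
5,5,2,1
5,4,3,1
5,4,2,2
5,3,3,2
4,4,4,1
4,4,3,2
4,3,3,3
Counting gives 18.

18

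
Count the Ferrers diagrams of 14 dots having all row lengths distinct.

22

Enumerating:
14
13+1
12+2
11+3
11+2+1
10+4
10+3+1
9+5
9+4+1
9+3+2
8+6
8+5+1
8+4+2
8+3+2+1
7+6+1
7+5+2
7+4+3
7+4+2+1
6+5+3
6+5+2+1
6+4+3+1
5+4+3+2
That's 22 in total.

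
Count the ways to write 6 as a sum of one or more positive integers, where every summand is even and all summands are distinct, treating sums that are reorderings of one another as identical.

Enumerating:
6
4, 2
Counting gives 2.

2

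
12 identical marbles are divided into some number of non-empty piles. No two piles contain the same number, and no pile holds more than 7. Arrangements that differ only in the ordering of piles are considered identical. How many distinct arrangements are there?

8

They are:
5,7
1,4,7
2,3,7
1,5,6
2,4,6
1,2,3,6
3,4,5
1,2,4,5
Counting gives 8.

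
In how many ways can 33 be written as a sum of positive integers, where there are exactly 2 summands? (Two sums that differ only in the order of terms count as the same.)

16

The partitions of 33 that satisfy the conditions:
32 + 1
31 + 2
30 + 3
29 + 4
28 + 5
27 + 6
26 + 7
25 + 8
24 + 9
23 + 10
22 + 11
21 + 12
20 + 13
19 + 14
18 + 15
17 + 16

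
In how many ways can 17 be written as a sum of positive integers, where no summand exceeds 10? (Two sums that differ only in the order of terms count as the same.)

267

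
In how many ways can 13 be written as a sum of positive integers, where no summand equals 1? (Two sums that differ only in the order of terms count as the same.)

24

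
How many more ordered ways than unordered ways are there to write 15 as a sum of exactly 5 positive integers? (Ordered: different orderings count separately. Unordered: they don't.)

Ordered (compositions into 5 parts): C(14,4) = 1001.
Unordered (partitions into 5 parts): 30.
Difference: 1001 − 30 = 971.

971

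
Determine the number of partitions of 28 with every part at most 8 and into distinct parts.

They are:
2 + 5 + 6 + 7 + 8
3 + 4 + 6 + 7 + 8
1 + 2 + 4 + 6 + 7 + 8
1 + 3 + 4 + 5 + 7 + 8
2 + 3 + 4 + 5 + 6 + 8
1 + 2 + 3 + 4 + 5 + 6 + 7
Counting gives 6.

6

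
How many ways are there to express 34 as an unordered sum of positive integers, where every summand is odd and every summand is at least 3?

A partial list (first 12 by largest part):
3,31
5,29
7,27
9,25
3,3,3,25
11,23
3,3,5,23
13,21
3,3,7,21
3,5,5,21
15,19
3,3,9,19
…and 52 more, for 64 total.

64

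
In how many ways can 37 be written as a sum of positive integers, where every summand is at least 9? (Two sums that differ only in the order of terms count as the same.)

26

There are too many to list fully; the first 12 (by largest part) are:
37
28, 9
27, 10
26, 11
25, 12
24, 13
23, 14
22, 15
21, 16
20, 17
19, 18
19, 9, 9
…and 14 more, for 26 total.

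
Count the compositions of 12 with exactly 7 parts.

Equivalently, choose which 6 of the 11 gaps become plus signs: C(11,6) = 462.

462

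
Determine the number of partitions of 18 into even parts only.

30

There are too many to list fully; the first 12 (by largest part) are:
18
16,2
14,4
14,2,2
12,6
12,4,2
12,2,2,2
10,8
10,6,2
10,4,4
10,4,2,2
10,2,2,2,2
…and 18 more, for 30 total.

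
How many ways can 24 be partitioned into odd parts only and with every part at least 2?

They are:
21,3
19,5
17,7
15,9
15,3,3,3
13,11
13,5,3,3
11,7,3,3
11,5,5,3
9,9,3,3
9,7,5,3
9,5,5,5
9,3,3,3,3,3
7,7,7,3
7,7,5,5
7,5,3,3,3,3
5,5,5,3,3,3
3,3,3,3,3,3,3,3
That's 18 in total.

18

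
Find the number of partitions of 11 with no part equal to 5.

There are too many to list fully; the first 12 (by largest part) are:
11
10,1
9,2
9,1,1
8,3
8,2,1
8,1,1,1
7,4
7,3,1
7,2,2
7,2,1,1
7,1,1,1,1
…and 33 more, for 45 total.

45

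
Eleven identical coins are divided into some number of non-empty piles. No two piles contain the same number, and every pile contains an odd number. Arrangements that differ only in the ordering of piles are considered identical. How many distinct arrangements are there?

They are:
11
7,3,1

2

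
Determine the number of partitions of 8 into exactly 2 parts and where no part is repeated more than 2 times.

Enumerating:
1,7
2,6
3,5
4,4

4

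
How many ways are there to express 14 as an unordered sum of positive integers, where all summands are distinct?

22

Enumerating:
14
13 + 1
12 + 2
11 + 3
11 + 2 + 1
10 + 4
10 + 3 + 1
9 + 5
9 + 4 + 1
9 + 3 + 2
8 + 6
8 + 5 + 1
8 + 4 + 2
8 + 3 + 2 + 1
7 + 6 + 1
7 + 5 + 2
7 + 4 + 3
7 + 4 + 2 + 1
6 + 5 + 3
6 + 5 + 2 + 1
6 + 4 + 3 + 1
5 + 4 + 3 + 2
Counting gives 22.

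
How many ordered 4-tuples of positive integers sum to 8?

By stars and bars with positive parts, the count is C(7,3) = 35.

35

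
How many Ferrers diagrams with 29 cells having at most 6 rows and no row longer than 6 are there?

They are:
6+6+6+6+5
6+6+6+6+4+1
6+6+6+6+3+2
6+6+6+5+5+1
6+6+6+5+4+2
6+6+6+5+3+3
6+6+6+4+4+3
6+6+5+5+5+2
6+6+5+5+4+3
6+6+5+4+4+4
6+5+5+5+5+3
6+5+5+5+4+4
5+5+5+5+5+4
That's 13 in total.

13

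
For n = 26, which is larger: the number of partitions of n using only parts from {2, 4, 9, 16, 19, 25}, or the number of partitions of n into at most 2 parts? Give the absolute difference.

1

Partitions of 26 using only parts from {2, 4, 9, 16, 19, 25}: 13.
Partitions of 26 into at most 2 parts: 14.
|13 − 14| = 1.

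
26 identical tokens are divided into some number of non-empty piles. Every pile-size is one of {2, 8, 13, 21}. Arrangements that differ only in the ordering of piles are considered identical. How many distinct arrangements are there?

5

They are:
13+13
2+8+8+8
2+2+2+2+2+8+8
2+2+2+2+2+2+2+2+2+8
2+2+2+2+2+2+2+2+2+2+2+2+2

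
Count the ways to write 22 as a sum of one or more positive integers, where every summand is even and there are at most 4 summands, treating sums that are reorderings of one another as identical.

27

There are too many to list fully; the first 12 (by largest part) are:
22
2,20
4,18
2,2,18
6,16
2,4,16
2,2,2,16
8,14
2,6,14
4,4,14
2,2,4,14
10,12
…and 15 more, for 27 total.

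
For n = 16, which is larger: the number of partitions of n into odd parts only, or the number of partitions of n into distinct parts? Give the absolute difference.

Partitions of 16 into odd parts only: 32.
Partitions of 16 into distinct parts: 32.
|32 − 32| = 0.

0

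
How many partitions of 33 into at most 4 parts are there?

There are 378 such partitions.

378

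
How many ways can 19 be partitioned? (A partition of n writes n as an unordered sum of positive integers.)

490

Counting exhaustively, 490 partitions satisfy the conditions.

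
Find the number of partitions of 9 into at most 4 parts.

18

Listing the qualifying partitions of 9:
9
8+1
7+2
7+1+1
6+3
6+2+1
6+1+1+1
5+4
5+3+1
5+2+2
5+2+1+1
4+4+1
4+3+2
4+3+1+1
4+2+2+1
3+3+3
3+3+2+1
3+2+2+2
That's 18 in total.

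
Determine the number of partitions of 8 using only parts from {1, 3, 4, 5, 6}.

9

Enumerating:
6 + 1 + 1
5 + 3
5 + 1 + 1 + 1
4 + 4
4 + 3 + 1
4 + 1 + 1 + 1 + 1
3 + 3 + 1 + 1
3 + 1 + 1 + 1 + 1 + 1
1 + 1 + 1 + 1 + 1 + 1 + 1 + 1
That's 9 in total.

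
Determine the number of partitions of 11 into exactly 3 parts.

The partitions of 11 that satisfy the conditions:
9, 1, 1
8, 2, 1
7, 3, 1
7, 2, 2
6, 4, 1
6, 3, 2
5, 5, 1
5, 4, 2
5, 3, 3
4, 4, 3
Counting gives 10.

10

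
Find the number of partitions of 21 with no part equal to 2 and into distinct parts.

A partial list (first 12 by largest part):
21
1,20
3,18
4,17
1,3,17
5,16
1,4,16
6,15
1,5,15
7,14
1,6,14
3,4,14
…and 32 more, for 44 total.

44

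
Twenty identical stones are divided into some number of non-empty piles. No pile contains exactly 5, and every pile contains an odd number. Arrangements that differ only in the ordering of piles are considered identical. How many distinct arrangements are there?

37

There are too many to list fully; the first 12 (by largest part) are:
1+19
3+17
1+1+1+17
1+1+3+15
1+1+1+1+1+15
7+13
1+3+3+13
1+1+1+1+3+13
1+1+1+1+1+1+1+13
9+11
1+1+7+11
3+3+3+11
…and 25 more, for 37 total.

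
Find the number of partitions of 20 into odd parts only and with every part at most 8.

34

A partial list (first 12 by largest part):
1+5+7+7
3+3+7+7
1+1+1+3+7+7
1+1+1+1+1+1+7+7
3+5+5+7
1+1+1+5+5+7
1+1+3+3+5+7
1+1+1+1+1+3+5+7
1+1+1+1+1+1+1+1+5+7
1+3+3+3+3+7
1+1+1+1+3+3+3+7
1+1+1+1+1+1+1+3+3+7
…and 22 more, for 34 total.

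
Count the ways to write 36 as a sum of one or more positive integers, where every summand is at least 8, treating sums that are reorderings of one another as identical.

A partial list (first 12 by largest part):
36
28 + 8
27 + 9
26 + 10
25 + 11
24 + 12
23 + 13
22 + 14
21 + 15
20 + 16
20 + 8 + 8
19 + 17
…and 24 more, for 36 total.

36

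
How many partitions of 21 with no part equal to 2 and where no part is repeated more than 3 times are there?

166

A full systematic count gives 166.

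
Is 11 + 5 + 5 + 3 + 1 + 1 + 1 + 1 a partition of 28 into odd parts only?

The parts sum to 28, and the condition 'every summand is odd' holds.

Yes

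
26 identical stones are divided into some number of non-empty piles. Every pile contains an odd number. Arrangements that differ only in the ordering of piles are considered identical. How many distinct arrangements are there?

165

Systematic enumeration (by largest part, then next-largest, …) yields 165.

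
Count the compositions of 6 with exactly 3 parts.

10

By stars and bars with positive parts, the count is C(5,2) = 10.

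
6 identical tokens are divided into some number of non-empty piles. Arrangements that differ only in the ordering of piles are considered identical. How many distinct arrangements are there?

11

Enumerating:
6
5, 1
4, 2
4, 1, 1
3, 3
3, 2, 1
3, 1, 1, 1
2, 2, 2
2, 2, 1, 1
2, 1, 1, 1, 1
1, 1, 1, 1, 1, 1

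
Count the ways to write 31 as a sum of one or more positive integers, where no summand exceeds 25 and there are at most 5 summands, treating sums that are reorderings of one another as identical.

730

Counting exhaustively, 730 partitions satisfy the conditions.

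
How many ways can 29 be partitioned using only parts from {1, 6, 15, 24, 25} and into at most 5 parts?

2

The partitions of 29 that satisfy the conditions:
25 + 1 + 1 + 1 + 1
15 + 6 + 6 + 1 + 1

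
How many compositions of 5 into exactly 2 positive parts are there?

4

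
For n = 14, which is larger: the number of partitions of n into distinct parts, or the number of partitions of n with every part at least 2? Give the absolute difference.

Partitions of 14 into distinct parts: 22.
Partitions of 14 with every part at least 2: 34.
|22 − 34| = 12.

12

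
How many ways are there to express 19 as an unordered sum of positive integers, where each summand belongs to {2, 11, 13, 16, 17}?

3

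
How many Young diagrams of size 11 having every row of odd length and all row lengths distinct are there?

Listing the qualifying partitions of 11:
11
7 + 3 + 1
Counting gives 2.

2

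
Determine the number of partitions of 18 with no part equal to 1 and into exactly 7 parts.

5

Enumerating:
2 + 2 + 2 + 2 + 2 + 2 + 6
2 + 2 + 2 + 2 + 2 + 3 + 5
2 + 2 + 2 + 2 + 2 + 4 + 4
2 + 2 + 2 + 2 + 3 + 3 + 4
2 + 2 + 2 + 3 + 3 + 3 + 3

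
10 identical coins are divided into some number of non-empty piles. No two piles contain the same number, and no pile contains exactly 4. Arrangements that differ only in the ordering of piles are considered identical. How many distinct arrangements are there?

7

Listing the qualifying partitions of 10:
10
9 + 1
8 + 2
7 + 3
7 + 2 + 1
6 + 3 + 1
5 + 3 + 2
Counting gives 7.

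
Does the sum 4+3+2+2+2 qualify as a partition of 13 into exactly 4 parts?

No

The parts sum to 13, and the condition 'there are exactly 4 summands' is violated.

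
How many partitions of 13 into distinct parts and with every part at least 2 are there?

10

The partitions of 13 that satisfy the conditions:
13
11,2
10,3
9,4
8,5
8,3,2
7,6
7,4,2
6,5,2
6,4,3
Counting gives 10.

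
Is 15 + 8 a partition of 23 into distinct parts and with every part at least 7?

The parts sum to 23, and the condition 'all summands are distinct' holds; the condition 'every summand is at least 7' holds.

Yes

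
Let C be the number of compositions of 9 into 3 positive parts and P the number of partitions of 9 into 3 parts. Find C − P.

21

Compositions: C(8,2) = 28.
Unordered (partitions into 3 parts): 7.
Difference: 28 − 7 = 21.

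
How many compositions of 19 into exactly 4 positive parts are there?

816

Equivalently, choose which 3 of the 18 gaps become plus signs: C(18,3) = 816.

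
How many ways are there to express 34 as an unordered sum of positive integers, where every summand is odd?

512

Systematic enumeration (by largest part, then next-largest, …) yields 512.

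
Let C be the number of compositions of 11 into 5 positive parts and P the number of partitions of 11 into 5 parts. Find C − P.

200

Compositions: C(10,4) = 210.
Partitions of 11 into exactly 5 parts: 10.
Difference: 210 − 10 = 200.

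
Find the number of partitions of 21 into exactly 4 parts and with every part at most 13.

There are too many to list fully; the first 12 (by largest part) are:
13+6+1+1
13+5+2+1
13+4+3+1
13+4+2+2
13+3+3+2
12+7+1+1
12+6+2+1
12+5+3+1
12+5+2+2
12+4+4+1
12+4+3+2
12+3+3+3
…and 49 more, for 61 total.

61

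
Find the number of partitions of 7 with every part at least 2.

4

Listing the qualifying partitions of 7:
7
5 + 2
4 + 3
3 + 2 + 2
Counting gives 4.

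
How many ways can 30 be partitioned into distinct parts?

Systematic enumeration (by largest part, then next-largest, …) yields 296.

296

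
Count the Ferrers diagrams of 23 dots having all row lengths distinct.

104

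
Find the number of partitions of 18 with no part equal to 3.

209

A full systematic count gives 209.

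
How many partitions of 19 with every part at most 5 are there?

164

There are 164 such partitions.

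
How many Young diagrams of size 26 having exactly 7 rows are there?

300

Direct enumeration gives 300 partitions.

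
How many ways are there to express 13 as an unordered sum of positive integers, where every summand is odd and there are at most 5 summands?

They are:
13
11, 1, 1
9, 3, 1
9, 1, 1, 1, 1
7, 5, 1
7, 3, 3
7, 3, 1, 1, 1
5, 5, 3
5, 5, 1, 1, 1
5, 3, 3, 1, 1
3, 3, 3, 3, 1

11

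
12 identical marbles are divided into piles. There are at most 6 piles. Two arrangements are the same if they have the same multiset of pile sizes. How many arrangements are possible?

58

There are too many to list fully; the first 12 (by largest part) are:
12
11,1
10,2
10,1,1
9,3
9,2,1
9,1,1,1
8,4
8,3,1
8,2,2
8,2,1,1
8,1,1,1,1
…and 46 more, for 58 total.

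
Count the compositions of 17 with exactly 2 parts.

Place 1 bars in the 16 internal gaps of a row of 17 dots: C(16,1) = 16.

16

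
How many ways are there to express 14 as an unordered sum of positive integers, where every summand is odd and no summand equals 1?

They are:
11 + 3
9 + 5
7 + 7
5 + 3 + 3 + 3

4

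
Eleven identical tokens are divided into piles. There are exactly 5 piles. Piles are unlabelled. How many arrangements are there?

10

Listing the qualifying partitions of 11:
7 + 1 + 1 + 1 + 1
6 + 2 + 1 + 1 + 1
5 + 3 + 1 + 1 + 1
5 + 2 + 2 + 1 + 1
4 + 4 + 1 + 1 + 1
4 + 3 + 2 + 1 + 1
4 + 2 + 2 + 2 + 1
3 + 3 + 3 + 1 + 1
3 + 3 + 2 + 2 + 1
3 + 2 + 2 + 2 + 2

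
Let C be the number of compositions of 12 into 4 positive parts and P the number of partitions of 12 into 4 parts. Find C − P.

150

Compositions: C(11,3) = 165.
Partitions of 12 into exactly 4 parts: 15.
Difference: 165 − 15 = 150.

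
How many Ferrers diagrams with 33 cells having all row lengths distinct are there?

A full systematic count gives 448.

448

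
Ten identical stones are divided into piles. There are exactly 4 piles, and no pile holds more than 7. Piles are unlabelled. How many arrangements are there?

9

The partitions of 10 that satisfy the conditions:
1+1+1+7
1+1+2+6
1+1+3+5
1+2+2+5
1+1+4+4
1+2+3+4
2+2+2+4
1+3+3+3
2+2+3+3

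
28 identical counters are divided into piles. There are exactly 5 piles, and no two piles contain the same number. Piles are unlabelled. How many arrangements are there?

A partial list (first 12 by largest part):
18 + 4 + 3 + 2 + 1
17 + 5 + 3 + 2 + 1
16 + 6 + 3 + 2 + 1
16 + 5 + 4 + 2 + 1
15 + 7 + 3 + 2 + 1
15 + 6 + 4 + 2 + 1
15 + 5 + 4 + 3 + 1
14 + 8 + 3 + 2 + 1
14 + 7 + 4 + 2 + 1
14 + 6 + 5 + 2 + 1
14 + 6 + 4 + 3 + 1
14 + 5 + 4 + 3 + 2
…and 45 more, for 57 total.

57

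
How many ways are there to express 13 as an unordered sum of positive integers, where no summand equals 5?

Systematic enumeration (by largest part, then next-largest, …) yields 79.

79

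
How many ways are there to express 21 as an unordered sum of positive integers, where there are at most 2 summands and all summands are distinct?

They are:
21
20+1
19+2
18+3
17+4
16+5
15+6
14+7
13+8
12+9
11+10
That's 11 in total.

11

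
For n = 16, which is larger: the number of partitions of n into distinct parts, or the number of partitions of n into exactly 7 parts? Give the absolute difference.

4

Partitions of 16 into distinct parts: 32.
Partitions of 16 into exactly 7 parts: 28.
|32 − 28| = 4.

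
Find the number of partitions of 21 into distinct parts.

76

Direct enumeration gives 76 partitions.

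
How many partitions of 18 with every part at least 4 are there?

They are:
18
4 + 14
5 + 13
6 + 12
7 + 11
8 + 10
4 + 4 + 10
9 + 9
4 + 5 + 9
4 + 6 + 8
5 + 5 + 8
4 + 7 + 7
5 + 6 + 7
6 + 6 + 6
4 + 4 + 4 + 6
4 + 4 + 5 + 5
Counting gives 16.

16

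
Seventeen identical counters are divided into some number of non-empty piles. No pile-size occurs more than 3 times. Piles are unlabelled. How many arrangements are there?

166

A full systematic count gives 166.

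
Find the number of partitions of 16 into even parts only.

22

They are:
16
2+14
4+12
2+2+12
6+10
2+4+10
2+2+2+10
8+8
2+6+8
4+4+8
2+2+4+8
2+2+2+2+8
4+6+6
2+2+6+6
2+4+4+6
2+2+2+4+6
2+2+2+2+2+6
4+4+4+4
2+2+4+4+4
2+2+2+2+4+4
2+2+2+2+2+2+4
2+2+2+2+2+2+2+2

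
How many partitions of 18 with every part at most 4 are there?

There are 84 such partitions.

84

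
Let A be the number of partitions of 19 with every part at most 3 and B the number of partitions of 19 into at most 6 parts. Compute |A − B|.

Partitions of 19 with every part at most 3: 40.
Partitions of 19 into at most 6 parts: 235.
|40 − 235| = 195.

195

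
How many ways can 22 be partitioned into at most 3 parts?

A partial list (first 12 by largest part):
22
21, 1
20, 2
20, 1, 1
19, 3
19, 2, 1
18, 4
18, 3, 1
18, 2, 2
17, 5
17, 4, 1
17, 3, 2
…and 40 more, for 52 total.

52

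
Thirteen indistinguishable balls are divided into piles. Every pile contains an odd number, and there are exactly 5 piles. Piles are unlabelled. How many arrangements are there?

5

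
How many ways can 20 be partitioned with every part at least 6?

They are:
20
14, 6
13, 7
12, 8
11, 9
10, 10
8, 6, 6
7, 7, 6
Counting gives 8.

8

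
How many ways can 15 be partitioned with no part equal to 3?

99

Direct enumeration gives 99 partitions.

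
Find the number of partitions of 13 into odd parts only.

18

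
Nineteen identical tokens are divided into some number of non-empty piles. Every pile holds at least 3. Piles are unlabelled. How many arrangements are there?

39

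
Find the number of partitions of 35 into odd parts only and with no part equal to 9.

A full systematic count gives 420.

420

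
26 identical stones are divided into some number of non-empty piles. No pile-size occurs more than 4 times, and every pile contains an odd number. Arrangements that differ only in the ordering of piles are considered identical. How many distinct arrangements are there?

80

Systematic enumeration (by largest part, then next-largest, …) yields 80.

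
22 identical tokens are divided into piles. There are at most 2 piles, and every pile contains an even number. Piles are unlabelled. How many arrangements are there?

6

The partitions of 22 that satisfy the conditions:
22
2 + 20
4 + 18
6 + 16
8 + 14
10 + 12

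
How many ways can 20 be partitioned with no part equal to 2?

242

A full systematic count gives 242.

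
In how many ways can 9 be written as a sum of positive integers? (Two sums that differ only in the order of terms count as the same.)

30

A partial list (first 12 by largest part):
9
8, 1
7, 2
7, 1, 1
6, 3
6, 2, 1
6, 1, 1, 1
5, 4
5, 3, 1
5, 2, 2
5, 2, 1, 1
5, 1, 1, 1, 1
…and 18 more, for 30 total.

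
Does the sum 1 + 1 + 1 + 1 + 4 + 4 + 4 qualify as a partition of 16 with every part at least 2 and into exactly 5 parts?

No

The parts sum to 16, and the condition 'every summand is at least 2' is violated.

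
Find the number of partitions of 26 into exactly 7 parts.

300

Direct enumeration gives 300 partitions.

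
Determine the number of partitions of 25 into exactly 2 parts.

Enumerating:
24, 1
23, 2
22, 3
21, 4
20, 5
19, 6
18, 7
17, 8
16, 9
15, 10
14, 11
13, 12
That's 12 in total.

12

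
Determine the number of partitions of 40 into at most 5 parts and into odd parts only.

Counting exhaustively, 94 partitions satisfy the conditions.

94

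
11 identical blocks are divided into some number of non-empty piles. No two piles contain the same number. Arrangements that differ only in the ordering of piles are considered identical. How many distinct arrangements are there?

12

They are:
11
10, 1
9, 2
8, 3
8, 2, 1
7, 4
7, 3, 1
6, 5
6, 4, 1
6, 3, 2
5, 4, 2
5, 3, 2, 1
Counting gives 12.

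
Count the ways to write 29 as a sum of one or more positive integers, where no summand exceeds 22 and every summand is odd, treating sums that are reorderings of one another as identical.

A full systematic count gives 248.

248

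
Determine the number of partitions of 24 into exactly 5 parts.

164

Direct enumeration gives 164 partitions.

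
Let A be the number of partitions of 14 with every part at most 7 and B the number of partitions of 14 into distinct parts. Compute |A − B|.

83

Partitions of 14 with every part at most 7: 105.
Partitions of 14 into distinct parts: 22.
|105 − 22| = 83.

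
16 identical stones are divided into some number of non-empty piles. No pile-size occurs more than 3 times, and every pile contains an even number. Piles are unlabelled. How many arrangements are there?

16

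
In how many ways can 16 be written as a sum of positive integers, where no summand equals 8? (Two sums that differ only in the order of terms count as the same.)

209

Enumerating by decreasing first part gives 209 partitions in all.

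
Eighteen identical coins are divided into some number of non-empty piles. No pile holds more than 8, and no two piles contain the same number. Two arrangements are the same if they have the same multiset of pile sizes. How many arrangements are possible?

Listing the qualifying partitions of 18:
8+7+3
8+7+2+1
8+6+4
8+6+3+1
8+5+4+1
8+5+3+2
8+4+3+2+1
7+6+5
7+6+4+1
7+6+3+2
7+5+4+2
7+5+3+2+1
6+5+4+3
6+5+4+2+1
That's 14 in total.

14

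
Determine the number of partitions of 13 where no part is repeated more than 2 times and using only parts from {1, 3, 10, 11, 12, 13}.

They are:
13
1 + 12
1 + 1 + 11
3 + 10
That's 4 in total.

4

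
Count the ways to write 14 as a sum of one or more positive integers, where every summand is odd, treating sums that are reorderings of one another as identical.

The partitions of 14 that satisfy the conditions:
13 + 1
11 + 3
11 + 1 + 1 + 1
9 + 5
9 + 3 + 1 + 1
9 + 1 + 1 + 1 + 1 + 1
7 + 7
7 + 5 + 1 + 1
7 + 3 + 3 + 1
7 + 3 + 1 + 1 + 1 + 1
7 + 1 + 1 + 1 + 1 + 1 + 1 + 1
5 + 5 + 3 + 1
5 + 5 + 1 + 1 + 1 + 1
5 + 3 + 3 + 3
5 + 3 + 3 + 1 + 1 + 1
5 + 3 + 1 + 1 + 1 + 1 + 1 + 1
5 + 1 + 1 + 1 + 1 + 1 + 1 + 1 + 1 + 1
3 + 3 + 3 + 3 + 1 + 1
3 + 3 + 3 + 1 + 1 + 1 + 1 + 1
3 + 3 + 1 + 1 + 1 + 1 + 1 + 1 + 1 + 1
3 + 1 + 1 + 1 + 1 + 1 + 1 + 1 + 1 + 1 + 1 + 1
1 + 1 + 1 + 1 + 1 + 1 + 1 + 1 + 1 + 1 + 1 + 1 + 1 + 1

22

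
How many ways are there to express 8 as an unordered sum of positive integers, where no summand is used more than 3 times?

Enumerating:
8
7,1
6,2
6,1,1
5,3
5,2,1
5,1,1,1
4,4
4,3,1
4,2,2
4,2,1,1
3,3,2
3,3,1,1
3,2,2,1
3,2,1,1,1
2,2,2,1,1
That's 16 in total.

16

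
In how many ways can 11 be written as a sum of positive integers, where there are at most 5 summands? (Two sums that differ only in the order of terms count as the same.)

37

There are too many to list fully; the first 12 (by largest part) are:
11
10, 1
9, 2
9, 1, 1
8, 3
8, 2, 1
8, 1, 1, 1
7, 4
7, 3, 1
7, 2, 2
7, 2, 1, 1
7, 1, 1, 1, 1
…and 25 more, for 37 total.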